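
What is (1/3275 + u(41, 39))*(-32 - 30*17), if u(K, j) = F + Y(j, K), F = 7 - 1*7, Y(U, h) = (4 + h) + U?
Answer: -149104742/3275 ≈ -45528.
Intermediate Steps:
Y(U, h) = 4 + U + h
F = 0 (F = 7 - 7 = 0)
u(K, j) = 4 + K + j (u(K, j) = 0 + (4 + j + K) = 0 + (4 + K + j) = 4 + K + j)
(1/3275 + u(41, 39))*(-32 - 30*17) = (1/3275 + (4 + 41 + 39))*(-32 - 30*17) = (1/3275 + 84)*(-32 - 510) = (275101/3275)*(-542) = -149104742/3275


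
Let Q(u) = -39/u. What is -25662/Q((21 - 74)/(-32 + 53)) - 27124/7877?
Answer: -39324586/23631 ≈ -1664.1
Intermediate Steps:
-25662/Q((21 - 74)/(-32 + 53)) - 27124/7877 = -25662*(-(21 - 74)/(39*(-32 + 53))) - 27124/7877 = -25662/((-39/((-53/21)))) - 27124*1/7877 = -25662/((-39/((-53*1/21)))) - 27124/7877 = -25662/((-39/(-53/21))) - 27124/7877 = -25662/((-39*(-21/53))) - 27124/7877 = -25662/819/53 - 27124/7877 = -25662*53/819 - 27124/7877 = -4982/3 - 27124/7877 = -39324586/23631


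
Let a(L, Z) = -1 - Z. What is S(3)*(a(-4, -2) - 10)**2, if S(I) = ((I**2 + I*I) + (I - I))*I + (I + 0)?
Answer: 4617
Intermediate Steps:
S(I) = I + 2*I**3 (S(I) = ((I**2 + I**2) + 0)*I + I = (2*I**2 + 0)*I + I = (2*I**2)*I + I = 2*I**3 + I = I + 2*I**3)
S(3)*(a(-4, -2) - 10)**2 = (3 + 2*3**3)*((-1 - 1*(-2)) - 10)**2 = (3 + 2*27)*((-1 + 2) - 10)**2 = (3 + 54)*(1 - 10)**2 = 57*(-9)**2 = 57*81 = 4617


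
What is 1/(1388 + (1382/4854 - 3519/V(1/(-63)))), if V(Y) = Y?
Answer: 2427/541427986 ≈ 4.4826e-6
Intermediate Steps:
1/(1388 + (1382/4854 - 3519/V(1/(-63)))) = 1/(1388 + (1382/4854 - 3519/(1/(-63)))) = 1/(1388 + (1382*(1/4854) - 3519/(-1/63))) = 1/(1388 + (691/2427 - 3519*(-63))) = 1/(1388 + (691/2427 + 221697)) = 1/(1388 + 538059310/2427) = 1/(541427986/2427) = 2427/541427986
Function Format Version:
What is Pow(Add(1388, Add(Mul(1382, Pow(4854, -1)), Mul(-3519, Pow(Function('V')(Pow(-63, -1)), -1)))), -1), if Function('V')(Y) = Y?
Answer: Rational(2427, 541427986) ≈ 4.4826e-6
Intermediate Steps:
Pow(Add(1388, Add(Mul(1382, Pow(4854, -1)), Mul(-3519, Pow(Function('V')(Pow(-63, -1)), -1)))), -1) = Pow(Add(1388, Add(Mul(1382, Pow(4854, -1)), Mul(-3519, Pow(Pow(-63, -1), -1)))), -1) = Pow(Add(1388, Add(Mul(1382, Rational(1, 4854)), Mul(-3519, Pow(Rational(-1, 63), -1)))), -1) = Pow(Add(1388, Add(Rational(691, 2427), Mul(-3519, -63))), -1) = Pow(Add(1388, Add(Rational(691, 2427), 221697)), -1) = Pow(Add(1388, Rational(538059310, 2427)), -1) = Pow(Rational(541427986, 2427), -1) = Rational(2427, 541427986)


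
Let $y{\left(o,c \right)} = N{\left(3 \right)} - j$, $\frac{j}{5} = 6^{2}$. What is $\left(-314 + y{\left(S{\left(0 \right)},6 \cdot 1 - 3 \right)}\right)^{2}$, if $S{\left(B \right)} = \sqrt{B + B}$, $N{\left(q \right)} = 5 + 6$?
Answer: $233289$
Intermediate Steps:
$N{\left(q \right)} = 11$
$S{\left(B \right)} = \sqrt{2} \sqrt{B}$ ($S{\left(B \right)} = \sqrt{2 B} = \sqrt{2} \sqrt{B}$)
$j = 180$ ($j = 5 \cdot 6^{2} = 5 \cdot 36 = 180$)
$y{\left(o,c \right)} = -169$ ($y{\left(o,c \right)} = 11 - 180 = -169$)
$\left(-314 + y{\left(S{\left(0 \right)},6 \cdot 1 - 3 \right)}\right)^{2} = \left(-314 - 169\right)^{2} = \left(-483\right)^{2} = 233289$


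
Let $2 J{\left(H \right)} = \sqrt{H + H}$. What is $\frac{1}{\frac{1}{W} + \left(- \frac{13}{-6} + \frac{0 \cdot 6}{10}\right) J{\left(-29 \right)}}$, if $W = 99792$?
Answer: $\frac{99792}{677865700513} - \frac{10788313536 i \sqrt{58}}{677865700513} \approx 1.4721 \cdot 10^{-7} - 0.12121 i$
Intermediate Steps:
$J{\left(H \right)} = \frac{\sqrt{2} \sqrt{H}}{2}$ ($J{\left(H \right)} = \frac{\sqrt{H + H}}{2} = \frac{\sqrt{2 H}}{2} = \frac{\sqrt{2} \sqrt{H}}{2}$)
$\frac{1}{\frac{1}{W} + \left(- \frac{13}{-6} + \frac{0 \cdot 6}{10}\right) J{\left(-29 \right)}} = \frac{1}{\frac{1}{99792} + \left(- \frac{13}{-6} + \frac{0 \cdot 6}{10}\right) \frac{\sqrt{2} \sqrt{-29}}{2}} = \frac{1}{\frac{1}{99792} + \left(\left(-13\right) \left(- \frac{1}{6}\right) + 0 \cdot \frac{1}{10}\right) \frac{\sqrt{2} i \sqrt{29}}{2}} = \frac{1}{\frac{1}{99792} + \left(\frac{13}{6} + 0\right) \frac{i \sqrt{58}}{2}} = \frac{1}{\frac{1}{99792} + \frac{13 \frac{i \sqrt{58}}{2}}{6}} = \frac{1}{\frac{1}{99792} + \frac{13 i \sqrt{58}}{12}}$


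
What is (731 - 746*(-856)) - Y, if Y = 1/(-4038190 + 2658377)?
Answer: 882124109592/1379813 ≈ 6.3931e+5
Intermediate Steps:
Y = -1/1379813 (Y = 1/(-1379813) = -1/1379813 ≈ -7.2474e-7)
(731 - 746*(-856)) - Y = (731 - 746*(-856)) - 1*(-1/1379813) = (731 + 638576) + 1/1379813 = 639307 + 1/1379813 = 882124109592/1379813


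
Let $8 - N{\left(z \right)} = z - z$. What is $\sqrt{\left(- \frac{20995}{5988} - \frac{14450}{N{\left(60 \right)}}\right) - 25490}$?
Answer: $\frac{i \sqrt{61178999295}}{1497} \approx 165.23 i$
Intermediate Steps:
$N{\left(z \right)} = 8$ ($N{\left(z \right)} = 8 - \left(z - z\right) = 8 - 0 = 8 + 0 = 8$)
$\sqrt{\left(- \frac{20995}{5988} - \frac{14450}{N{\left(60 \right)}}\right) - 25490} = \sqrt{\left(- \frac{20995}{5988} - \frac{14450}{8}\right) - 25490} = \sqrt{\left(\left(-20995\right) \frac{1}{5988} - \frac{7225}{4}\right) - 25490} = \sqrt{\left(- \frac{20995}{5988} - \frac{7225}{4}\right) - 25490} = \sqrt{- \frac{2709205}{1497} - 25490} = \sqrt{- \frac{40867735}{1497}} = \frac{i \sqrt{61178999295}}{1497}$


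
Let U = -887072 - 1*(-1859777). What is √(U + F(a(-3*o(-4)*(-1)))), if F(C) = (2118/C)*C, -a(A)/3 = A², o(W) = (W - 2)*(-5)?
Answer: √974823 ≈ 987.33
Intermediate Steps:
o(W) = 10 - 5*W (o(W) = (-2 + W)*(-5) = 10 - 5*W)
a(A) = -3*A²
F(C) = 2118
U = 972705 (U = -887072 + 1859777 = 972705)
√(U + F(a(-3*o(-4)*(-1)))) = √(972705 + 2118) = √974823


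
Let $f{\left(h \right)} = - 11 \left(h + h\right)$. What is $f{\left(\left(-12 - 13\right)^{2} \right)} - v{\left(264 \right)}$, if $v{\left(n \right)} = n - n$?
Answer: $-13750$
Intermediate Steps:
$v{\left(n \right)} = 0$
$f{\left(h \right)} = - 22 h$ ($f{\left(h \right)} = - 11 \cdot 2 h = - 22 h$)
$f{\left(\left(-12 - 13\right)^{2} \right)} - v{\left(264 \right)} = - 22 \left(-12 - 13\right)^{2} - 0 = - 22 \left(-25\right)^{2} + 0 = \left(-22\right) 625 + 0 = -13750 + 0 = -13750$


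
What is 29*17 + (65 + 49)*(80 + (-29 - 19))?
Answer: 4141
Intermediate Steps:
29*17 + (65 + 49)*(80 + (-29 - 19)) = 493 + 114*(80 - 48) = 493 + 114*32 = 493 + 3648 = 4141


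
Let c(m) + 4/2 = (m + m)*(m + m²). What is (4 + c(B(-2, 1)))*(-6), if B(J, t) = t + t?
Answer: -156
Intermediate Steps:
B(J, t) = 2*t
c(m) = -2 + 2*m*(m + m²) (c(m) = -2 + (m + m)*(m + m²) = -2 + (2*m)*(m + m²) = -2 + 2*m*(m + m²))
(4 + c(B(-2, 1)))*(-6) = (4 + (-2 + 2*(2*1)² + 2*(2*1)³))*(-6) = (4 + (-2 + 2*2² + 2*2³))*(-6) = (4 + (-2 + 2*4 + 2*8))*(-6) = (4 + (-2 + 8 + 16))*(-6) = (4 + 22)*(-6) = 26*(-6) = -156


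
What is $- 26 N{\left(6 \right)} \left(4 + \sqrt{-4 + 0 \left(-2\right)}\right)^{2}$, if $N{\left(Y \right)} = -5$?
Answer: $1560 + 2080 i \approx 1560.0 + 2080.0 i$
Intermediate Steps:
$- 26 N{\left(6 \right)} \left(4 + \sqrt{-4 + 0 \left(-2\right)}\right)^{2} = \left(-26\right) \left(-5\right) \left(4 + \sqrt{-4 + 0 \left(-2\right)}\right)^{2} = 130 \left(4 + \sqrt{-4 + 0}\right)^{2} = 130 \left(4 + \sqrt{-4}\right)^{2} = 130 \left(4 + 2 i\right)^{2}$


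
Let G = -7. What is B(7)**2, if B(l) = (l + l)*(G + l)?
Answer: 0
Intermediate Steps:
B(l) = 2*l*(-7 + l) (B(l) = (l + l)*(-7 + l) = (2*l)*(-7 + l) = 2*l*(-7 + l))
B(7)**2 = (2*7*(-7 + 7))**2 = (2*7*0)**2 = 0**2 = 0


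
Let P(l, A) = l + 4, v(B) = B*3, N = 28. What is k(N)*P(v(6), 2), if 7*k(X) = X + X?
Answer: 176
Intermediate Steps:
v(B) = 3*B
P(l, A) = 4 + l
k(X) = 2*X/7 (k(X) = (X + X)/7 = (2*X)/7 = 2*X/7)
k(N)*P(v(6), 2) = ((2/7)*28)*(4 + 3*6) = 8*(4 + 18) = 8*22 = 176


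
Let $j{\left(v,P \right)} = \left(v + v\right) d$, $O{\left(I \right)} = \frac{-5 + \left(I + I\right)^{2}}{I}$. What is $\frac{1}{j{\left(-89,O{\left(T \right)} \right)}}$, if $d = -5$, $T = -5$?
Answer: $\frac{1}{890} \approx 0.0011236$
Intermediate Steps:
$O{\left(I \right)} = \frac{-5 + 4 I^{2}}{I}$ ($O{\left(I \right)} = \frac{-5 + \left(2 I\right)^{2}}{I} = \frac{-5 + 4 I^{2}}{I}$)
$j{\left(v,P \right)} = - 10 v$ ($j{\left(v,P \right)} = \left(v + v\right) \left(-5\right) = 2 v \left(-5\right) = - 10 v$)
$\frac{1}{j{\left(-89,O{\left(T \right)} \right)}} = \frac{1}{\left(-10\right) \left(-89\right)} = \frac{1}{890}$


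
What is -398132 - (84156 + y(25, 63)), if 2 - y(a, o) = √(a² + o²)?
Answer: -482290 + √4594 ≈ -4.8222e+5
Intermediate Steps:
y(a, o) = 2 - √(a² + o²)
-398132 - (84156 + y(25, 63)) = -398132 - (84156 + (2 - √(25² + 63²))) = -398132 - (84156 + (2 - √(625 + 3969))) = -398132 - (84156 + (2 - √4594)) = -398132 - (84158 - √4594) = -398132 + (-84158 + √4594) = -482290 + √4594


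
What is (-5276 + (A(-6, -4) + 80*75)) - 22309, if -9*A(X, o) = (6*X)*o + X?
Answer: -64801/3 ≈ -21600.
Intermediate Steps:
A(X, o) = -X/9 - 2*X*o/3 (A(X, o) = -((6*X)*o + X)/9 = -(6*X*o + X)/9 = -(X + 6*X*o)/9 = -X/9 - 2*X*o/3)
(-5276 + (A(-6, -4) + 80*75)) - 22309 = (-5276 + (-⅑*(-6)*(1 + 6*(-4)) + 80*75)) - 22309 = (-5276 + (-⅑*(-6)*(1 - 24) + 6000)) - 22309 = (-5276 + (-⅑*(-6)*(-23) + 6000)) - 22309 = (-5276 + (-46/3 + 6000)) - 22309 = (-5276 + 17954/3) - 22309 = 2126/3 - 22309 = -64801/3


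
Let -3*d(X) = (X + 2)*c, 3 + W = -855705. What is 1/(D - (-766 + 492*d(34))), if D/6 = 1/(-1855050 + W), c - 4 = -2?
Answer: 451793/5680845181 ≈ 7.9529e-5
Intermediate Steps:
W = -855708 (W = -3 - 855705 = -855708)
c = 2 (c = 4 - 2 = 2)
d(X) = -4/3 - 2*X/3 (d(X) = -(X + 2)*2/3 = -(2 + X)*2/3 = -(4 + 2*X)/3 = -4/3 - 2*X/3)
D = -1/451793 (D = 6/(-1855050 - 855708) = 6/(-2710758) = 6*(-1/2710758) = -1/451793 ≈ -2.2134e-6)
1/(D - (-766 + 492*d(34))) = 1/(-1/451793 - (-766 + 492*(-4/3 - 2/3*34))) = 1/(-1/451793 - (-766 + 492*(-4/3 - 68/3))) = 1/(-1/451793 - (-766 + 492*(-24))) = 1/(-1/451793 - (-766 - 11808)) = 1/(-1/451793 - 1*(-12574)) = 1/(-1/451793 + 12574) = 1/(5680845181/451793) = 451793/5680845181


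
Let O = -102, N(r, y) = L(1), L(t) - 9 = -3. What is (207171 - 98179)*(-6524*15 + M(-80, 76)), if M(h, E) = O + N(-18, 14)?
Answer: -10676420352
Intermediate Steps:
L(t) = 6 (L(t) = 9 - 3 = 6)
N(r, y) = 6
M(h, E) = -96 (M(h, E) = -102 + 6 = -96)
(207171 - 98179)*(-6524*15 + M(-80, 76)) = (207171 - 98179)*(-6524*15 - 96) = 108992*(-97860 - 96) = 108992*(-97956) = -10676420352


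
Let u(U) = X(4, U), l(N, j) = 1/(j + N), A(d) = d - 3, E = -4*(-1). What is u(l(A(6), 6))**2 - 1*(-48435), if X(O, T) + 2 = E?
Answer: 48439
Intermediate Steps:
E = 4
A(d) = -3 + d
X(O, T) = 2 (X(O, T) = -2 + 4 = 2)
l(N, j) = 1/(N + j)
u(U) = 2
u(l(A(6), 6))**2 - 1*(-48435) = 2**2 - 1*(-48435) = 4 + 48435 = 48439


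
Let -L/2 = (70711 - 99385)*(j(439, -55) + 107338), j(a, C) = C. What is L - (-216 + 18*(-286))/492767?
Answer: 3031731959159592/492767 ≈ 6.1525e+9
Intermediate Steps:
L = 6152465484 (L = -2*(70711 - 99385)*(-55 + 107338) = -(-57348)*107283 = -2*(-3076232742) = 6152465484)
L - (-216 + 18*(-286))/492767 = 6152465484 - (-216 + 18*(-286))/492767 = 6152465484 - (-216 - 5148)/492767 = 6152465484 - (-5364)/492767 = 6152465484 - 1*(-5364/492767) = 6152465484 + 5364/492767 = 3031731959159592/492767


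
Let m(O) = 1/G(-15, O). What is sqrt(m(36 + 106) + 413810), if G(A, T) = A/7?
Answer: sqrt(93107145)/15 ≈ 643.28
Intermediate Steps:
G(A, T) = A/7 (G(A, T) = A*(1/7) = A/7)
m(O) = -7/15 (m(O) = 1/((1/7)*(-15)) = 1/(-15/7) = -7/15)
sqrt(m(36 + 106) + 413810) = sqrt(-7/15 + 413810) = sqrt(6207143/15) = sqrt(93107145)/15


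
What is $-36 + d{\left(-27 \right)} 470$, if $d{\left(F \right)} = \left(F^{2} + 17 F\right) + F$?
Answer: $114174$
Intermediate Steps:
$d{\left(F \right)} = F^{2} + 18 F$
$-36 + d{\left(-27 \right)} 470 = -36 + - 27 \left(18 - 27\right) 470 = -36 + \left(-27\right) \left(-9\right) 470 = -36 + 243 \cdot 470 = -36 + 114210 = 114174$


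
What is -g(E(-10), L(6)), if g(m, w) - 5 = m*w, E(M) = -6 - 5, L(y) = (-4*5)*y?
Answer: -1325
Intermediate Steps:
L(y) = -20*y
E(M) = -11
g(m, w) = 5 + m*w
-g(E(-10), L(6)) = -(5 - (-220)*6) = -(5 - 11*(-120)) = -(5 + 1320) = -1*1325 = -1325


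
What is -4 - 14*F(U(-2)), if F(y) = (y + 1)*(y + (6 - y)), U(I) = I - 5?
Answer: 500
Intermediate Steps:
U(I) = -5 + I
F(y) = 6 + 6*y (F(y) = (1 + y)*6 = 6 + 6*y)
-4 - 14*F(U(-2)) = -4 - 14*(6 + 6*(-5 - 2)) = -4 - 14*(6 + 6*(-7)) = -4 - 14*(6 - 42) = -4 - 14*(-36) = -4 + 504 = 500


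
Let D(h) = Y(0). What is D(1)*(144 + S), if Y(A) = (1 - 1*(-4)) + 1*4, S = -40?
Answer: 936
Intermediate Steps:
Y(A) = 9 (Y(A) = (1 + 4) + 4 = 5 + 4 = 9)
D(h) = 9
D(1)*(144 + S) = 9*(144 - 40) = 9*104 = 936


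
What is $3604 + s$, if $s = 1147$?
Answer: $4751$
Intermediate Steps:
$3604 + s = 3604 + 1147 = 4751$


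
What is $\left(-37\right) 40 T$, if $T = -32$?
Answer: $47360$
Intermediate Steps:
$\left(-37\right) 40 T = \left(-37\right) 40 \left(-32\right) = \left(-1480\right) \left(-32\right) = 47360$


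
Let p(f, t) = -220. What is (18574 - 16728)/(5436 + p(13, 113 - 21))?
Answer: 923/2608 ≈ 0.35391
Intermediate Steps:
(18574 - 16728)/(5436 + p(13, 113 - 21)) = (18574 - 16728)/(5436 - 220) = 1846/5216 = 1846*(1/5216) = 923/2608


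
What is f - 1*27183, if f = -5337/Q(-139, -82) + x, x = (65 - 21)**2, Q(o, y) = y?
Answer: -2064917/82 ≈ -25182.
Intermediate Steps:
x = 1936 (x = 44**2 = 1936)
f = 164089/82 (f = -5337/(-82) + 1936 = -5337*(-1/82) + 1936 = 5337/82 + 1936 = 164089/82 ≈ 2001.1)
f - 1*27183 = 164089/82 - 1*27183 = 164089/82 - 27183 = -2064917/82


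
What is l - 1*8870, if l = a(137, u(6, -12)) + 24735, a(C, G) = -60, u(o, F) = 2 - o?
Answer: 15805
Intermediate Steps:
l = 24675 (l = -60 + 24735 = 24675)
l - 1*8870 = 24675 - 1*8870 = 24675 - 8870 = 15805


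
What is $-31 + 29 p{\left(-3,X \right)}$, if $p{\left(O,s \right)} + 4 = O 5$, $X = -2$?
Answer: $-582$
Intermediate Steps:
$p{\left(O,s \right)} = -4 + 5 O$ ($p{\left(O,s \right)} = -4 + O 5 = -4 + 5 O$)
$-31 + 29 p{\left(-3,X \right)} = -31 + 29 \left(-4 + 5 \left(-3\right)\right) = -31 + 29 \left(-4 - 15\right) = -31 + 29 \left(-19\right) = -31 - 551 = -582$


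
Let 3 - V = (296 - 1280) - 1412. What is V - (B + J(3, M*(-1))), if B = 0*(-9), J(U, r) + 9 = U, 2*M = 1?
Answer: 2405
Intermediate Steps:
M = 1/2 (M = (1/2)*1 = 1/2 ≈ 0.50000)
J(U, r) = -9 + U
V = 2399 (V = 3 - ((296 - 1280) - 1412) = 3 - (-984 - 1412) = 3 - 1*(-2396) = 3 + 2396 = 2399)
B = 0
V - (B + J(3, M*(-1))) = 2399 - (0 + (-9 + 3)) = 2399 - (0 - 6) = 2399 - 1*(-6) = 2399 + 6 = 2405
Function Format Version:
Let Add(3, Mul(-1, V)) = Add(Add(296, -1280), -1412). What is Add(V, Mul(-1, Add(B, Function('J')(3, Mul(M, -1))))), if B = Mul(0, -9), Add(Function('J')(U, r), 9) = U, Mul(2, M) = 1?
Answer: 2405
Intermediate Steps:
M = Rational(1, 2) (M = Mul(Rational(1, 2), 1) = Rational(1, 2) ≈ 0.50000)
Function('J')(U, r) = Add(-9, U)
V = 2399 (V = Add(3, Mul(-1, Add(Add(296, -1280), -1412))) = Add(3, Mul(-1, Add(-984, -1412))) = Add(3, Mul(-1, -2396)) = Add(3, 2396) = 2399)
B = 0
Add(V, Mul(-1, Add(B, Function('J')(3, Mul(M, -1))))) = Add(2399, Mul(-1, Add(0, Add(-9, 3)))) = Add(2399, Mul(-1, Add(0, -6))) = Add(2399, Mul(-1, -6)) = Add(2399, 6) = 2405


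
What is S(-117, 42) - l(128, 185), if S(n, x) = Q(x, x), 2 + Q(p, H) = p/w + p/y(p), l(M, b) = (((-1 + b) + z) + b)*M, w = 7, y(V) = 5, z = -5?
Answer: -232898/5 ≈ -46580.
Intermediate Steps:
l(M, b) = M*(-6 + 2*b) (l(M, b) = (((-1 + b) - 5) + b)*M = ((-6 + b) + b)*M = (-6 + 2*b)*M = M*(-6 + 2*b))
Q(p, H) = -2 + 12*p/35 (Q(p, H) = -2 + (p/7 + p/5) = -2 + 12*p/35)
S(n, x) = -2 + 12*x/35
S(-117, 42) - l(128, 185) = (-2 + (12/35)*42) - 2*128*(-3 + 185) = (-2 + 72/5) - 2*128*182 = 62/5 - 1*46592 = 62/5 - 46592 = -232898/5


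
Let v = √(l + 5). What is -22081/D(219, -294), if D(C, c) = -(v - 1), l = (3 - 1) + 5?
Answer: 22081/11 + 44162*√3/11 ≈ 8961.1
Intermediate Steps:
l = 7 (l = 2 + 5 = 7)
v = 2*√3 (v = √(7 + 5) = √12 = 2*√3 ≈ 3.4641)
D(C, c) = 1 - 2*√3 (D(C, c) = -(2*√3 - 1) = -(-1 + 2*√3) = 1 - 2*√3)
-22081/D(219, -294) = -22081/(1 - 2*√3)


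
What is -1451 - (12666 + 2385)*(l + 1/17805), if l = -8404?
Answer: 750701248038/5935 ≈ 1.2649e+8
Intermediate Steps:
-1451 - (12666 + 2385)*(l + 1/17805) = -1451 - (12666 + 2385)*(-8404 + 1/17805) = -1451 - 15051*(-8404 + 1/17805) = -1451 - 15051*(-149633219)/17805 = -1451 - 1*(-750709859723/5935) = -1451 + 750709859723/5935 = 750701248038/5935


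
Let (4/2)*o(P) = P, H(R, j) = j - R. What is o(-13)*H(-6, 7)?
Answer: -169/2 ≈ -84.500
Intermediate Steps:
o(P) = P/2
o(-13)*H(-6, 7) = ((1/2)*(-13))*(7 - 1*(-6)) = -13*(7 + 6)/2 = -13/2*13 = -169/2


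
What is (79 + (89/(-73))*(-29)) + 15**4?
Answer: 3703973/73 ≈ 50739.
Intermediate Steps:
(79 + (89/(-73))*(-29)) + 15**4 = (79 + (89*(-1/73))*(-29)) + 50625 = (79 - 89/73*(-29)) + 50625 = (79 + 2581/73) + 50625 = 8348/73 + 50625 = 3703973/73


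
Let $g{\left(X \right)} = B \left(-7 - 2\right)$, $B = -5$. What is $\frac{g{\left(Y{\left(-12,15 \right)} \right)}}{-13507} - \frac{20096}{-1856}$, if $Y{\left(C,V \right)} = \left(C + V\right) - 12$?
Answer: $\frac{4239893}{391703} \approx 10.824$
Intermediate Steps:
$Y{\left(C,V \right)} = -12 + C + V$
$g{\left(X \right)} = 45$ ($g{\left(X \right)} = - 5 \left(-7 - 2\right) = \left(-5\right) \left(-9\right) = 45$)
$\frac{g{\left(Y{\left(-12,15 \right)} \right)}}{-13507} - \frac{20096}{-1856} = \frac{45}{-13507} - \frac{20096}{-1856} = 45 \left(- \frac{1}{13507}\right) - - \frac{314}{29} = - \frac{45}{13507} + \frac{314}{29} = \frac{4239893}{391703}$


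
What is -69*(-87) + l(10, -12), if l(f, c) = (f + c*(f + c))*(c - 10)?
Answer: 5255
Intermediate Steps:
l(f, c) = (-10 + c)*(f + c*(c + f)) (l(f, c) = (f + c*(c + f))*(-10 + c) = (-10 + c)*(f + c*(c + f)))
-69*(-87) + l(10, -12) = -69*(-87) + ((-12)³ - 10*10 - 10*(-12)² + 10*(-12)² - 9*(-12)*10) = 6003 + (-1728 - 100 - 10*144 + 10*144 + 1080) = 6003 + (-1728 - 100 - 1440 + 1440 + 1080) = 6003 - 748 = 5255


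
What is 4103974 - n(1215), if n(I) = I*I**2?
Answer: -1789509401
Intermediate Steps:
n(I) = I**3
4103974 - n(1215) = 4103974 - 1*1215**3 = 4103974 - 1*1793613375 = 4103974 - 1793613375 = -1789509401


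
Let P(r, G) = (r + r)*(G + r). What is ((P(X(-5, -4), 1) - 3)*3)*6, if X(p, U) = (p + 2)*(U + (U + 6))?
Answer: 1458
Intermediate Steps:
X(p, U) = (2 + p)*(6 + 2*U) (X(p, U) = (2 + p)*(U + (6 + U)) = (2 + p)*(6 + 2*U))
P(r, G) = 2*r*(G + r) (P(r, G) = (2*r)*(G + r) = 2*r*(G + r))
((P(X(-5, -4), 1) - 3)*3)*6 = ((2*(12 + 4*(-4) + 6*(-5) + 2*(-4)*(-5))*(1 + (12 + 4*(-4) + 6*(-5) + 2*(-4)*(-5))) - 3)*3)*6 = ((2*(12 - 16 - 30 + 40)*(1 + (12 - 16 - 30 + 40)) - 3)*3)*6 = ((2*6*(1 + 6) - 3)*3)*6 = ((2*6*7 - 3)*3)*6 = ((84 - 3)*3)*6 = (81*3)*6 = 243*6 = 1458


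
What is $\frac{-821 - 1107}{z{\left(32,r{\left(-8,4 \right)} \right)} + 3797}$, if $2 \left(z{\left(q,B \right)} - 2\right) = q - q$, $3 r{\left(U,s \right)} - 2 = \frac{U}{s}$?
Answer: $- \frac{1928}{3799} \approx -0.5075$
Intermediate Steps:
$r{\left(U,s \right)} = \frac{2}{3} + \frac{U}{3 s}$ ($r{\left(U,s \right)} = \frac{2}{3} + \frac{U \frac{1}{s}}{3} = \frac{2}{3} + \frac{U}{3 s}$)
$z{\left(q,B \right)} = 2$ ($z{\left(q,B \right)} = 2 + \frac{q - q}{2} = 2 + \frac{1}{2} \cdot 0 = 2 + 0 = 2$)
$\frac{-821 - 1107}{z{\left(32,r{\left(-8,4 \right)} \right)} + 3797} = \frac{-821 - 1107}{2 + 3797} = - \frac{1928}{3799}$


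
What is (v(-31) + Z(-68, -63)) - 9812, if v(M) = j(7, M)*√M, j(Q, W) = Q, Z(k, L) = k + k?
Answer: -9948 + 7*I*√31 ≈ -9948.0 + 38.974*I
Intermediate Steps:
Z(k, L) = 2*k
v(M) = 7*√M
(v(-31) + Z(-68, -63)) - 9812 = (7*√(-31) + 2*(-68)) - 9812 = (7*(I*√31) - 136) - 9812 = (7*I*√31 - 136) - 9812 = (-136 + 7*I*√31) - 9812 = -9948 + 7*I*√31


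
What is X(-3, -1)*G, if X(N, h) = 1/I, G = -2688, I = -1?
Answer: 2688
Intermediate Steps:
X(N, h) = -1 (X(N, h) = 1/(-1) = -1)
X(-3, -1)*G = -1*(-2688) = 2688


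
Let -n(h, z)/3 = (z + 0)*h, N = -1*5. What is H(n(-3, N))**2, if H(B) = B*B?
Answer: 4100625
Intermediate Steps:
N = -5
n(h, z) = -3*h*z (n(h, z) = -3*(z + 0)*h = -3*z*h = -3*h*z)
H(B) = B**2
H(n(-3, N))**2 = ((-3*(-3)*(-5))**2)**2 = ((-45)**2)**2 = 2025**2 = 4100625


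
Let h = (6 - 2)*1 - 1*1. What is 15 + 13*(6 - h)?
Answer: 54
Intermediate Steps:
h = 3 (h = 4*1 - 1 = 4 - 1 = 3)
15 + 13*(6 - h) = 15 + 13*(6 - 1*3) = 15 + 13*(6 - 3) = 15 + 13*3 = 15 + 39 = 54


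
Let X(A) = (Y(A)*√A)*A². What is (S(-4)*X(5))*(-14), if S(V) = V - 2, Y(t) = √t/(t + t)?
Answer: 1050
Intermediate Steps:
Y(t) = 1/(2*√t) (Y(t) = √t/((2*t)) = (1/(2*t))*√t = 1/(2*√t))
X(A) = A²/2 (X(A) = ((1/(2*√A))*√A)*A² = A²/2)
S(V) = -2 + V
(S(-4)*X(5))*(-14) = ((-2 - 4)*((½)*5²))*(-14) = -3*25*(-14) = -6*25/2*(-14) = -75*(-14) = 1050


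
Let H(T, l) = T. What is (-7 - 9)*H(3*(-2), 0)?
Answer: 96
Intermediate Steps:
(-7 - 9)*H(3*(-2), 0) = (-7 - 9)*(3*(-2)) = -16*(-6) = 96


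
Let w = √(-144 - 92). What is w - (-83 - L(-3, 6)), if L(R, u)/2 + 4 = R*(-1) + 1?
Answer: 83 + 2*I*√59 ≈ 83.0 + 15.362*I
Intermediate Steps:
L(R, u) = -6 - 2*R (L(R, u) = -8 + 2*(R*(-1) + 1) = -8 + 2*(-R + 1) = -8 + 2*(1 - R) = -8 + (2 - 2*R) = -6 - 2*R)
w = 2*I*√59 (w = √(-236) = 2*I*√59 ≈ 15.362*I)
w - (-83 - L(-3, 6)) = 2*I*√59 - (-83 - (-6 - 2*(-3))) = 2*I*√59 - (-83 - (-6 + 6)) = 2*I*√59 - (-83 - 1*0) = 2*I*√59 - (-83 + 0) = 2*I*√59 - 1*(-83) = 2*I*√59 + 83 = 83 + 2*I*√59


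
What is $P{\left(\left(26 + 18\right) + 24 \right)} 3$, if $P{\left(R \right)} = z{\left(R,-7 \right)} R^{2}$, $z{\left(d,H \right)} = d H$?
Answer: $-6603072$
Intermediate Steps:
$z{\left(d,H \right)} = H d$
$P{\left(R \right)} = - 7 R^{3}$ ($P{\left(R \right)} = - 7 R R^{2} = - 7 R^{3}$)
$P{\left(\left(26 + 18\right) + 24 \right)} 3 = - 7 \left(\left(26 + 18\right) + 24\right)^{3} \cdot 3 = - 7 \left(44 + 24\right)^{3} \cdot 3 = - 7 \cdot 68^{3} \cdot 3 = \left(-7\right) 314432 \cdot 3 = \left(-2201024\right) 3 = -6603072$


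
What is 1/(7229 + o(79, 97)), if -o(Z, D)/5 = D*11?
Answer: 1/1894 ≈ 0.00052798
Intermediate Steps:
o(Z, D) = -55*D (o(Z, D) = -5*D*11 = -55*D)
1/(7229 + o(79, 97)) = 1/(7229 - 55*97) = 1/(7229 - 5335) = 1/1894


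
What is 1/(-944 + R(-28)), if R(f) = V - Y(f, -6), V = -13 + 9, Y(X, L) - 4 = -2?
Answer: -1/950 ≈ -0.0010526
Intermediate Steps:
Y(X, L) = 2 (Y(X, L) = 4 - 2 = 2)
V = -4
R(f) = -6 (R(f) = -4 - 1*2 = -4 - 2 = -6)
1/(-944 + R(-28)) = 1/(-944 - 6) = 1/(-950) = -1/950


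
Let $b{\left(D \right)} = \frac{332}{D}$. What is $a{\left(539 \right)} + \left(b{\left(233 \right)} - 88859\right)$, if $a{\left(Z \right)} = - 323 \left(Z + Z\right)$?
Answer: $- \frac{101833017}{233} \approx -4.3705 \cdot 10^{5}$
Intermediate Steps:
$a{\left(Z \right)} = - 646 Z$ ($a{\left(Z \right)} = - 323 \cdot 2 Z = - 646 Z$)
$a{\left(539 \right)} + \left(b{\left(233 \right)} - 88859\right) = \left(-646\right) 539 - \left(88859 - \frac{332}{233}\right) = -348194 + \left(332 \cdot \frac{1}{233} - 88859\right) = -348194 + \left(\frac{332}{233} - 88859\right) = -348194 - \frac{20703815}{233} = - \frac{101833017}{233}$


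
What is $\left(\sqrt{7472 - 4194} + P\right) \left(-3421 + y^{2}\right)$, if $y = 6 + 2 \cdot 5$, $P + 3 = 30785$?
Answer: $-97425030 - 3165 \sqrt{3278} \approx -9.7606 \cdot 10^{7}$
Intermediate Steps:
$P = 30782$ ($P = -3 + 30785 = 30782$)
$y = 16$ ($y = 6 + 10 = 16$)
$\left(\sqrt{7472 - 4194} + P\right) \left(-3421 + y^{2}\right) = \left(\sqrt{7472 - 4194} + 30782\right) \left(-3421 + 16^{2}\right) = \left(\sqrt{3278} + 30782\right) \left(-3421 + 256\right) = \left(30782 + \sqrt{3278}\right) \left(-3165\right) = -97425030 - 3165 \sqrt{3278}$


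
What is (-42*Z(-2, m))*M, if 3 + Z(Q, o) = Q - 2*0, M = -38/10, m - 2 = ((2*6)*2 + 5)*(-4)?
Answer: -798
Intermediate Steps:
m = -114 (m = 2 + ((2*6)*2 + 5)*(-4) = 2 + (12*2 + 5)*(-4) = 2 + (24 + 5)*(-4) = 2 + 29*(-4) = 2 - 116 = -114)
M = -19/5 (M = -38*⅒ = -19/5 ≈ -3.8000)
Z(Q, o) = -3 + Q (Z(Q, o) = -3 + (Q - 2*0) = -3 + (Q + 0) = -3 + Q)
(-42*Z(-2, m))*M = -42*(-3 - 2)*(-19/5) = -42*(-5)*(-19/5) = 210*(-19/5) = -798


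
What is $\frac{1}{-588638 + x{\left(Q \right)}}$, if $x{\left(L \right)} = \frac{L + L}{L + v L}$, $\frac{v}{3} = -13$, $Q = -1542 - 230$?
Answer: $- \frac{19}{11184123} \approx -1.6988 \cdot 10^{-6}$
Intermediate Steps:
$Q = -1772$
$v = -39$ ($v = 3 \left(-13\right) = -39$)
$x{\left(L \right)} = - \frac{1}{19}$ ($x{\left(L \right)} = \frac{L + L}{L - 39 L} = \frac{2 L}{\left(-38\right) L} = 2 L \left(- \frac{1}{38 L}\right) = - \frac{1}{19}$)
$\frac{1}{-588638 + x{\left(Q \right)}} = \frac{1}{-588638 - \frac{1}{19}} = \frac{1}{- \frac{11184123}{19}} = - \frac{19}{11184123}$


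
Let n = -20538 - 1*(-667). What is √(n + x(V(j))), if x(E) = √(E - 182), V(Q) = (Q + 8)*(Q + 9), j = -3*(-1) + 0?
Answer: √(-19871 + 5*I*√2) ≈ 0.025 + 140.96*I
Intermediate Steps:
j = 3 (j = 3 + 0 = 3)
V(Q) = (8 + Q)*(9 + Q)
n = -19871 (n = -20538 + 667 = -19871)
x(E) = √(-182 + E)
√(n + x(V(j))) = √(-19871 + √(-182 + (72 + 3² + 17*3))) = √(-19871 + √(-182 + (72 + 9 + 51))) = √(-19871 + √(-182 + 132)) = √(-19871 + √(-50)) = √(-19871 + 5*I*√2)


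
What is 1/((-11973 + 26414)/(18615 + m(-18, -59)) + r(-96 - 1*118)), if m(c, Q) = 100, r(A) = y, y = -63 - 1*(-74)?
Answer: 18715/220306 ≈ 0.084950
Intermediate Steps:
y = 11 (y = -63 + 74 = 11)
r(A) = 11
1/((-11973 + 26414)/(18615 + m(-18, -59)) + r(-96 - 1*118)) = 1/((-11973 + 26414)/(18615 + 100) + 11) = 1/(14441/18715 + 11) = 1/(220306/18715) = 18715/220306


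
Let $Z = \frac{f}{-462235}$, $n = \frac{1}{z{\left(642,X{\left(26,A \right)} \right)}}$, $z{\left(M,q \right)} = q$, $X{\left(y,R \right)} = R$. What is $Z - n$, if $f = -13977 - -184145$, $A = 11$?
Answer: $- \frac{2334083}{5084585} \approx -0.45905$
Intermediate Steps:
$f = 170168$ ($f = -13977 + 184145 = 170168$)
$n = \frac{1}{11} \approx 0.090909$
$Z = - \frac{170168}{462235}$ ($Z = \frac{170168}{-462235} = 170168 \left(- \frac{1}{462235}\right) = - \frac{170168}{462235} \approx -0.36814$)
$Z - n = - \frac{170168}{462235} - \frac{1}{11} = - \frac{2334083}{5084585}$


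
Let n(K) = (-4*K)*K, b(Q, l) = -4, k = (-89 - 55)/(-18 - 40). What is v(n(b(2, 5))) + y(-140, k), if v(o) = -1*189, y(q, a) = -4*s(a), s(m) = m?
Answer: -5769/29 ≈ -198.93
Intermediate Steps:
k = 72/29 (k = -144/(-58) = -144*(-1/58) = 72/29 ≈ 2.4828)
n(K) = -4*K²
y(q, a) = -4*a
v(o) = -189
v(n(b(2, 5))) + y(-140, k) = -189 - 4*72/29 = -189 - 288/29 = -5769/29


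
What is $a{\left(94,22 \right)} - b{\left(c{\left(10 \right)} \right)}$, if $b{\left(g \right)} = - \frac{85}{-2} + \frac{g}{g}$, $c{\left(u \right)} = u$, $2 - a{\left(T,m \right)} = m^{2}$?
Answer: $- \frac{1051}{2} \approx -525.5$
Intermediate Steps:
$a{\left(T,m \right)} = 2 - m^{2}$
$b{\left(g \right)} = \frac{87}{2}$ ($b{\left(g \right)} = \left(-85\right) \left(- \frac{1}{2}\right) + 1 = \frac{85}{2} + 1 = \frac{87}{2}$)
$a{\left(94,22 \right)} - b{\left(c{\left(10 \right)} \right)} = \left(2 - 22^{2}\right) - \frac{87}{2} = \left(2 - 484\right) - \frac{87}{2} = -482 - \frac{87}{2} = - \frac{1051}{2}$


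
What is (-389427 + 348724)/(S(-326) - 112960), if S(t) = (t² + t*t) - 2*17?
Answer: -40703/99558 ≈ -0.40884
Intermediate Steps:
S(t) = -34 + 2*t² (S(t) = (t² + t²) - 34 = 2*t² - 34 = -34 + 2*t²)
(-389427 + 348724)/(S(-326) - 112960) = (-389427 + 348724)/((-34 + 2*(-326)²) - 112960) = -40703/((-34 + 2*106276) - 112960) = -40703/((-34 + 212552) - 112960) = -40703/(212518 - 112960) = -40703/99558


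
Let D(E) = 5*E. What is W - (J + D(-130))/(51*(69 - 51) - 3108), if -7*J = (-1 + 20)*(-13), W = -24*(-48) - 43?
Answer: 16996667/15330 ≈ 1108.7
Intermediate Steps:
W = 1109 (W = 1152 - 43 = 1109)
J = 247/7 (J = -(-1 + 20)*(-13)/7 = -19*(-13)/7 = -⅐*(-247) = 247/7 ≈ 35.286)
W - (J + D(-130))/(51*(69 - 51) - 3108) = 1109 - (247/7 + 5*(-130))/(51*(69 - 51) - 3108) = 1109 - (247/7 - 650)/(51*18 - 3108) = 1109 - (-4303)/(7*(918 - 3108)) = 1109 - (-4303)/(7*(-2190)) = 1109 - (-4303)*(-1)/(7*2190) = 1109 - 1*4303/15330 = 1109 - 4303/15330 = 16996667/15330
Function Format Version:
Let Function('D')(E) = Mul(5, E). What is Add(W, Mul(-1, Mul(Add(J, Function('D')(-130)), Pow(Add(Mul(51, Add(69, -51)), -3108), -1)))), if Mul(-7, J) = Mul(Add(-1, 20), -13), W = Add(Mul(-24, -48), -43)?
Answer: Rational(16996667, 15330) ≈ 1108.7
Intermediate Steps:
W = 1109 (W = Add(1152, -43) = 1109)
J = Rational(247, 7) (J = Mul(Rational(-1, 7), Mul(Add(-1, 20), -13)) = Mul(Rational(-1, 7), Mul(19, -13)) = Mul(Rational(-1, 7), -247) = Rational(247, 7) ≈ 35.286)
Add(W, Mul(-1, Mul(Add(J, Function('D')(-130)), Pow(Add(Mul(51, Add(69, -51)), -3108), -1)))) = Add(1109, Mul(-1, Mul(Add(Rational(247, 7), Mul(5, -130)), Pow(Add(Mul(51, Add(69, -51)), -3108), -1)))) = Add(1109, Mul(-1, Mul(Add(Rational(247, 7), -650), Pow(Add(Mul(51, 18), -3108), -1)))) = Add(1109, Mul(-1, Mul(Rational(-4303, 7), Pow(Add(918, -3108), -1)))) = Add(1109, Mul(-1, Mul(Rational(-4303, 7), Pow(-2190, -1)))) = Add(1109, Mul(-1, Mul(Rational(-4303, 7), Rational(-1, 2190)))) = Add(1109, Mul(-1, Rational(4303, 15330))) = Add(1109, Rational(-4303, 15330)) = Rational(16996667, 15330)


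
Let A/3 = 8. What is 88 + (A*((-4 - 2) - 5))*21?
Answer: -5456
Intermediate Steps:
A = 24 (A = 3*8 = 24)
88 + (A*((-4 - 2) - 5))*21 = 88 + (24*((-4 - 2) - 5))*21 = 88 + (24*(-6 - 5))*21 = 88 + (24*(-11))*21 = 88 - 264*21 = 88 - 5544 = -5456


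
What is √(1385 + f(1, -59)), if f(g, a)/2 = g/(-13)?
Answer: √234039/13 ≈ 37.214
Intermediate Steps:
f(g, a) = -2*g/13 (f(g, a) = 2*(g/(-13)) = 2*(g*(-1/13)) = 2*(-g/13) = -2*g/13)
√(1385 + f(1, -59)) = √(1385 - 2/13*1) = √(1385 - 2/13) = √(18003/13) = √234039/13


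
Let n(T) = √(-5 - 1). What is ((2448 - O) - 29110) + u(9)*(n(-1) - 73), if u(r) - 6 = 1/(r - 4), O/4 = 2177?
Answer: -179113/5 + 31*I*√6/5 ≈ -35823.0 + 15.187*I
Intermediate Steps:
O = 8708 (O = 4*2177 = 8708)
u(r) = 6 + 1/(-4 + r) (u(r) = 6 + 1/(r - 4) = 6 + 1/(-4 + r))
n(T) = I*√6 (n(T) = √(-6) = I*√6)
((2448 - O) - 29110) + u(9)*(n(-1) - 73) = ((2448 - 1*8708) - 29110) + ((-23 + 6*9)/(-4 + 9))*(I*√6 - 73) = ((2448 - 8708) - 29110) + ((-23 + 54)/5)*(-73 + I*√6) = (-6260 - 29110) + ((⅕)*31)*(-73 + I*√6) = -35370 + 31*(-73 + I*√6)/5 = -35370 + (-2263/5 + 31*I*√6/5) = -179113/5 + 31*I*√6/5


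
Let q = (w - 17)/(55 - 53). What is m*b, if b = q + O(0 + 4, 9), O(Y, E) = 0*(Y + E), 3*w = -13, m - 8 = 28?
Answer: -384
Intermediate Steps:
m = 36 (m = 8 + 28 = 36)
w = -13/3 (w = (⅓)*(-13) = -13/3 ≈ -4.3333)
q = -32/3 (q = (-13/3 - 17)/(55 - 53) = -64/3/2 = -64/3*½ = -32/3 ≈ -10.667)
O(Y, E) = 0 (O(Y, E) = 0*(E + Y) = 0)
b = -32/3 (b = -32/3 + 0 = -32/3 ≈ -10.667)
m*b = 36*(-32/3) = -384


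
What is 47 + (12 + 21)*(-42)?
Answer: -1339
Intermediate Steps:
47 + (12 + 21)*(-42) = 47 + 33*(-42) = 47 - 1386 = -1339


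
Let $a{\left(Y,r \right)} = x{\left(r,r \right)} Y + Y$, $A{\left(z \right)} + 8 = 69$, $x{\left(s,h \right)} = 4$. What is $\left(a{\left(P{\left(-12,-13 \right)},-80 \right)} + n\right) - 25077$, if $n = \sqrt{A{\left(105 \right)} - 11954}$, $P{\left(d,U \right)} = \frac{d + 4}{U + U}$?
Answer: $- \frac{325981}{13} + i \sqrt{11893} \approx -25075.0 + 109.06 i$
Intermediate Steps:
$P{\left(d,U \right)} = \frac{4 + d}{2 U}$
$A{\left(z \right)} = 61$ ($A{\left(z \right)} = -8 + 69 = 61$)
$a{\left(Y,r \right)} = 5 Y$ ($a{\left(Y,r \right)} = 4 Y + Y = 5 Y$)
$n = i \sqrt{11893}$ ($n = \sqrt{61 - 11954} = \sqrt{-11893} = i \sqrt{11893} \approx 109.06 i$)
$\left(a{\left(P{\left(-12,-13 \right)},-80 \right)} + n\right) - 25077 = \left(5 \frac{4 - 12}{2 \left(-13\right)} + i \sqrt{11893}\right) - 25077 = \left(5 \cdot \frac{1}{2} \left(- \frac{1}{13}\right) \left(-8\right) + i \sqrt{11893}\right) - 25077 = \left(5 \cdot \frac{4}{13} + i \sqrt{11893}\right) - 25077 = \left(\frac{20}{13} + i \sqrt{11893}\right) - 25077 = - \frac{325981}{13} + i \sqrt{11893}$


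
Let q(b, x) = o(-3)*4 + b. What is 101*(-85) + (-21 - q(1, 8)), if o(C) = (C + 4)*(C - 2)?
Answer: -8587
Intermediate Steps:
o(C) = (-2 + C)*(4 + C) (o(C) = (4 + C)*(-2 + C) = (-2 + C)*(4 + C))
q(b, x) = -20 + b (q(b, x) = (-8 + (-3)² + 2*(-3))*4 + b = (-8 + 9 - 6)*4 + b = -5*4 + b = -20 + b)
101*(-85) + (-21 - q(1, 8)) = 101*(-85) + (-21 - (-20 + 1)) = -8585 + (-21 - 1*(-19)) = -8585 + (-21 + 19) = -8585 - 2 = -8587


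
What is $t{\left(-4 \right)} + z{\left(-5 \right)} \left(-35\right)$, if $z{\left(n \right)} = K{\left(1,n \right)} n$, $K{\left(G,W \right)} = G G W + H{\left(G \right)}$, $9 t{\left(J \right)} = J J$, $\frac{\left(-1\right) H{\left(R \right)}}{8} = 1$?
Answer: $- \frac{20459}{9} \approx -2273.2$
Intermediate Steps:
$H{\left(R \right)} = -8$ ($H{\left(R \right)} = \left(-8\right) 1 = -8$)
$t{\left(J \right)} = \frac{J^{2}}{9}$ ($t{\left(J \right)} = \frac{J J}{9} = \frac{J^{2}}{9}$)
$K{\left(G,W \right)} = -8 + W G^{2}$ ($K{\left(G,W \right)} = G G W - 8 = G^{2} W - 8 = W G^{2} - 8 = -8 + W G^{2}$)
$z{\left(n \right)} = n \left(-8 + n\right)$ ($z{\left(n \right)} = \left(-8 + n 1^{2}\right) n = \left(-8 + n 1\right) n = \left(-8 + n\right) n = n \left(-8 + n\right)$)
$t{\left(-4 \right)} + z{\left(-5 \right)} \left(-35\right) = \frac{\left(-4\right)^{2}}{9} + - 5 \left(-8 - 5\right) \left(-35\right) = \frac{1}{9} \cdot 16 + \left(-5\right) \left(-13\right) \left(-35\right) = \frac{16}{9} + 65 \left(-35\right) = \frac{16}{9} - 2275 = - \frac{20459}{9}$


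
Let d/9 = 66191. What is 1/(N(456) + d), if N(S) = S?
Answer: 1/596175 ≈ 1.6774e-6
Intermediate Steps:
d = 595719 (d = 9*66191 = 595719)
1/(N(456) + d) = 1/(456 + 595719) = 1/596175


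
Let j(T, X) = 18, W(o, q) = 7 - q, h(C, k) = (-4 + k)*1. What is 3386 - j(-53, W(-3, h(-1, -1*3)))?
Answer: 3368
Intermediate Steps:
h(C, k) = -4 + k
3386 - j(-53, W(-3, h(-1, -1*3))) = 3386 - 1*18 = 3386 - 18 = 3368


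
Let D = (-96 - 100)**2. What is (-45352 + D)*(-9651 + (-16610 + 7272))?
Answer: 131707704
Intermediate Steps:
D = 38416 (D = (-196)**2 = 38416)
(-45352 + D)*(-9651 + (-16610 + 7272)) = (-45352 + 38416)*(-9651 + (-16610 + 7272)) = -6936*(-9651 - 9338) = -6936*(-18989) = 131707704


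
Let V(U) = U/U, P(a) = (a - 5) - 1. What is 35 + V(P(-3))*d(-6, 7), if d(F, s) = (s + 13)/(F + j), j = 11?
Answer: 39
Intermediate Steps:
P(a) = -6 + a (P(a) = (-5 + a) - 1 = -6 + a)
V(U) = 1
d(F, s) = (13 + s)/(11 + F) (d(F, s) = (s + 13)/(F + 11) = (13 + s)/(11 + F))
35 + V(P(-3))*d(-6, 7) = 35 + 1*((13 + 7)/(11 - 6)) = 35 + 1*(20/5) = 35 + 1*((⅕)*20) = 35 + 1*4 = 35 + 4 = 39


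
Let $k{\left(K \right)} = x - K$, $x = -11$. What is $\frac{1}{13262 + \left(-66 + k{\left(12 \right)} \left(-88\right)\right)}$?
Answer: $\frac{1}{15220} \approx 6.5703 \cdot 10^{-5}$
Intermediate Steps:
$k{\left(K \right)} = -11 - K$
$\frac{1}{13262 + \left(-66 + k{\left(12 \right)} \left(-88\right)\right)} = \frac{1}{13262 - \left(66 - \left(-11 - 12\right) \left(-88\right)\right)} = \frac{1}{13262 - -1958} = \frac{1}{13262 + \left(-66 + 2024\right)} = \frac{1}{13262 + 1958} = \frac{1}{15220}$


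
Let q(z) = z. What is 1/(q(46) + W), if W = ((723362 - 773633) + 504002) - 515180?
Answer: -1/61403 ≈ -1.6286e-5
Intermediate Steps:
W = -61449 (W = (-50271 + 504002) - 515180 = 453731 - 515180 = -61449)
1/(q(46) + W) = 1/(46 - 61449) = 1/(-61403) = -1/61403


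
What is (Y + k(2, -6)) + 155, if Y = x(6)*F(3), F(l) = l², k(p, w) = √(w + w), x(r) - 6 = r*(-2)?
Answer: 101 + 2*I*√3 ≈ 101.0 + 3.4641*I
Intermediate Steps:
x(r) = 6 - 2*r (x(r) = 6 + r*(-2) = 6 - 2*r)
k(p, w) = √2*√w (k(p, w) = √(2*w) = √2*√w)
Y = -54 (Y = (6 - 2*6)*3² = (6 - 12)*9 = -6*9 = -54)
(Y + k(2, -6)) + 155 = (-54 + √2*√(-6)) + 155 = (-54 + √2*(I*√6)) + 155 = (-54 + 2*I*√3) + 155 = 101 + 2*I*√3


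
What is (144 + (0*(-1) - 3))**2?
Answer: 19881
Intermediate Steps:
(144 + (0*(-1) - 3))**2 = (144 + (0 - 3))**2 = (144 - 3)**2 = 141**2 = 19881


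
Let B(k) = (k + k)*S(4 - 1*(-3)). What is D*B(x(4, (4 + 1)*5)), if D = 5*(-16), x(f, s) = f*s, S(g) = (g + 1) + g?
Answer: -240000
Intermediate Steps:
S(g) = 1 + 2*g (S(g) = (1 + g) + g = 1 + 2*g)
B(k) = 30*k (B(k) = (k + k)*(1 + 2*(4 - 1*(-3))) = (2*k)*(1 + 2*(4 + 3)) = (2*k)*(1 + 2*7) = (2*k)*(1 + 14) = (2*k)*15 = 30*k)
D = -80
D*B(x(4, (4 + 1)*5)) = -2400*4*((4 + 1)*5) = -2400*4*(5*5) = -2400*4*25 = -2400*100 = -80*3000 = -240000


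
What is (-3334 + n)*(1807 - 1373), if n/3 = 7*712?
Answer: 5042212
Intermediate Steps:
n = 14952 (n = 3*(7*712) = 3*4984 = 14952)
(-3334 + n)*(1807 - 1373) = (-3334 + 14952)*(1807 - 1373) = 11618*434 = 5042212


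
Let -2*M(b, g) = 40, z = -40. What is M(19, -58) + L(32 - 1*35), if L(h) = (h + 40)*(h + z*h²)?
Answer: -13451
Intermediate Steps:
M(b, g) = -20 (M(b, g) = -½*40 = -20)
L(h) = (40 + h)*(h - 40*h²) (L(h) = (h + 40)*(h - 40*h²) = (40 + h)*(h - 40*h²))
M(19, -58) + L(32 - 1*35) = -20 + (32 - 1*35)*(40 - 1599*(32 - 1*35) - 40*(32 - 1*35)²) = -20 + (32 - 35)*(40 - 1599*(32 - 35) - 40*(32 - 35)²) = -20 - 3*(40 - 1599*(-3) - 40*(-3)²) = -20 - 3*(40 + 4797 - 40*9) = -20 - 3*(40 + 4797 - 360) = -20 - 3*4477 = -20 - 13431 = -13451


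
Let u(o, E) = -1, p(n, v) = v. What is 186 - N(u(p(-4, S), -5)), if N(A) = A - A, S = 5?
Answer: 186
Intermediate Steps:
N(A) = 0
186 - N(u(p(-4, S), -5)) = 186 - 1*0 = 186 + 0 = 186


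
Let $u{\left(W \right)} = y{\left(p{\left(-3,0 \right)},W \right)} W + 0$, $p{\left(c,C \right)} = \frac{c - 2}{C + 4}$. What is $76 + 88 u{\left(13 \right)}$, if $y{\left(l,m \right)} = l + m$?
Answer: $13518$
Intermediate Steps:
$p{\left(c,C \right)} = \frac{-2 + c}{4 + C}$
$u{\left(W \right)} = W \left(- \frac{5}{4} + W\right)$ ($u{\left(W \right)} = \left(\frac{-2 - 3}{4 + 0} + W\right) W + 0 = \left(\frac{1}{4} \left(-5\right) + W\right) W + 0 = \left(- \frac{5}{4} + W\right) W + 0 = W \left(- \frac{5}{4} + W\right) + 0 = W \left(- \frac{5}{4} + W\right)$)
$76 + 88 u{\left(13 \right)} = 76 + 88 \cdot \frac{1}{4} \cdot 13 \left(-5 + 4 \cdot 13\right) = 76 + 88 \cdot \frac{1}{4} \cdot 13 \left(-5 + 52\right) = 76 + 88 \cdot \frac{1}{4} \cdot 13 \cdot 47 = 76 + 88 \cdot \frac{611}{4} = 76 + 13442 = 13518$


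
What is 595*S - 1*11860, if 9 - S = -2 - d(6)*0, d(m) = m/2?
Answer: -5315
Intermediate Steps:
d(m) = m/2 (d(m) = m*(½) = m/2)
S = 11 (S = 9 - (-2 - (½)*6*0) = 9 - (-2 - 3*0) = 9 - (-2 - 1*0) = 9 - (-2 + 0) = 9 - 1*(-2) = 9 + 2 = 11)
595*S - 1*11860 = 595*11 - 1*11860 = 6545 - 11860 = -5315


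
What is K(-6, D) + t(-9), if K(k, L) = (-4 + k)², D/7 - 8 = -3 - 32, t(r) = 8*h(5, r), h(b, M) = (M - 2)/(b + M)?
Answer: 122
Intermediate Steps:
h(b, M) = (-2 + M)/(M + b)
t(r) = 8*(-2 + r)/(5 + r) (t(r) = 8*((-2 + r)/(r + 5)) = 8*((-2 + r)/(5 + r)) = 8*(-2 + r)/(5 + r))
D = -189 (D = 56 + 7*(-3 - 32) = 56 + 7*(-35) = 56 - 245 = -189)
K(-6, D) + t(-9) = (-4 - 6)² + 8*(-2 - 9)/(5 - 9) = (-10)² + 8*(-11)/(-4) = 100 + 8*(-¼)*(-11) = 100 + 22 = 122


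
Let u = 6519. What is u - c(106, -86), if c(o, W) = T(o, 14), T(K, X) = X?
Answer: 6505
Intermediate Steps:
c(o, W) = 14
u - c(106, -86) = 6519 - 1*14 = 6519 - 14 = 6505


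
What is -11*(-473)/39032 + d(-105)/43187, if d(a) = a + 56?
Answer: 222789393/1685674984 ≈ 0.13217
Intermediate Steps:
d(a) = 56 + a
-11*(-473)/39032 + d(-105)/43187 = -11*(-473)/39032 + (56 - 105)/43187 = 5203*(1/39032) - 49*1/43187 = 5203/39032 - 49/43187 = 222789393/1685674984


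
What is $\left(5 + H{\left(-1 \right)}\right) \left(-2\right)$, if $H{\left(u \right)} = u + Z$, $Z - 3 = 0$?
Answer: $-14$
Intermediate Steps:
$Z = 3$ ($Z = 3 + 0 = 3$)
$H{\left(u \right)} = 3 + u$ ($H{\left(u \right)} = u + 3 = 3 + u$)
$\left(5 + H{\left(-1 \right)}\right) \left(-2\right) = \left(5 + \left(3 - 1\right)\right) \left(-2\right) = \left(5 + 2\right) \left(-2\right) = 7 \left(-2\right) = -14$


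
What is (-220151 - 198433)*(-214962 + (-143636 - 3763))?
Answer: 151678516824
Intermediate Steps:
(-220151 - 198433)*(-214962 + (-143636 - 3763)) = -418584*(-214962 - 147399) = -418584*(-362361) = 151678516824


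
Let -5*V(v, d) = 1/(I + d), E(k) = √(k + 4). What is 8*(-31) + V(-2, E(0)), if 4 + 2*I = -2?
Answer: -1239/5 ≈ -247.80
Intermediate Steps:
I = -3 (I = -2 + (½)*(-2) = -2 - 1 = -3)
E(k) = √(4 + k)
V(v, d) = -1/(5*(-3 + d))
8*(-31) + V(-2, E(0)) = 8*(-31) - 1/(-15 + 5*√(4 + 0)) = -248 - 1/(-15 + 5*√4) = -248 - 1/(-15 + 5*2) = -248 - 1/(-15 + 10) = -248 - 1/(-5) = -248 - 1*(-⅕) = -248 + ⅕ = -1239/5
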